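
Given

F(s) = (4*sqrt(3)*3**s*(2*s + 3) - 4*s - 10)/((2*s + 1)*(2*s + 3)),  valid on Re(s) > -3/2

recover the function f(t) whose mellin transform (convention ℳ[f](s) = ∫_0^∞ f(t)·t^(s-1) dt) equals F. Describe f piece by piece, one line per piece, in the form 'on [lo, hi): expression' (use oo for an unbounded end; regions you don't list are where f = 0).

on [0, 1): t**(3/2)
on [1, 3): 2*sqrt(t)

decompose at 1; ℳ[f](s) sums the 2 pieces' integrals
piece [0, 1): integrate t**(3/2) against the kernel
on [1, 3): add ∫ 2*sqrt(t)·t^(s-1) dt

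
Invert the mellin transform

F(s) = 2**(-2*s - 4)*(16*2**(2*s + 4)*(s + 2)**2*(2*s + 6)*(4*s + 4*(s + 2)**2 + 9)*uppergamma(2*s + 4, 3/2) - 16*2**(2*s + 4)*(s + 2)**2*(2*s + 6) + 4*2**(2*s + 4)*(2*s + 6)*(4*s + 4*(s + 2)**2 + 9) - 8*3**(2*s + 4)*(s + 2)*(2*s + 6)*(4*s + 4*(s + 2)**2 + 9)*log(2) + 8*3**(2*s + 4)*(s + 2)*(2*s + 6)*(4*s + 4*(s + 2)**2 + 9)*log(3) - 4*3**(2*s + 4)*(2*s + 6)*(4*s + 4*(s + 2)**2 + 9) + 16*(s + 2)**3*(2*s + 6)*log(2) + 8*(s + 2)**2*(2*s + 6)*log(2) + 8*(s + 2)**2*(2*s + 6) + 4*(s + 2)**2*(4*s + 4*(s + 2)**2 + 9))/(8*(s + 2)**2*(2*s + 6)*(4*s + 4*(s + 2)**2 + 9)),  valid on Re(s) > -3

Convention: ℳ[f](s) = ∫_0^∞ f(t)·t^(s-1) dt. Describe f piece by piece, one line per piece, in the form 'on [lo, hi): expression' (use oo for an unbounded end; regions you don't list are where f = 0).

the shared t-power comes off first: t on [0, 1/4); sqrt(t)*log(sqrt(t)) on [1/4, 1); log(sqrt(t)) on [1, 9/4); …
back out the power substitution: t**2 on [0, 1/2); t*log(t) on [1/2, 1); log(t) on [1, 3/2); …
the 4 pieces separated at 1/4, 1, 9/4 each add one integral
between 0 and 1/4 the integrand is t**3·t^(s-1)
over [1/4, 1), the kernel integral of t**(5/2)*log(sqrt(t)) enters the sum
piece [1, 9/4): integrate t**2*log(sqrt(t)) against the kernel
segment 9/4 to ∞ holds t**2*exp(-sqrt(t)); add its integral

on [0, 1/4): t**3
on [1/4, 1): t**(5/2)*log(sqrt(t))
on [1, 9/4): t**2*log(sqrt(t))
on [9/4, oo): t**2*exp(-sqrt(t))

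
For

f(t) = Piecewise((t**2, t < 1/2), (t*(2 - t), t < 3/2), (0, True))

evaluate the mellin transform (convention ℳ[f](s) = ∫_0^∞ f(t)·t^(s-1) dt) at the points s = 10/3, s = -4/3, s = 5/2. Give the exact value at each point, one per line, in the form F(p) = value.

back out the shared t-power: t on [0, 1/2); 2 - t on [1/2, 3/2)
f breaks at 1/2 into 2 integrals to sum
on [0, 1/2): add ∫ t**2·t^(s-1) dt
piece [1/2, 3/2): integrate t*(2 - t) against the kernel

F(10/3) = 3*2**(2/3)*(-38 + 2025*3**(1/3))/13312
F(-4/3) = 2**(1/3)*(30 - 11*3**(2/3))/4
F(5/2) = sqrt(2)*(-22 + 405*sqrt(3))/1008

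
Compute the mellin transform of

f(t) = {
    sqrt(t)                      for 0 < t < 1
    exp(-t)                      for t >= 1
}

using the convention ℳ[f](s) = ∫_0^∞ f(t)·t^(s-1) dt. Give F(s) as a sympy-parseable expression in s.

((2*s + 1)*uppergamma(s, 1) + 2)/(2*s + 1)
  Re(s) > -1/2

linearity at 1 turns ℳ[f](s) into 2 summed integrals
∫ sqrt(t)·t^(s-1) over [0, 1)
[1, ∞) adds the kernel integral of exp(-t)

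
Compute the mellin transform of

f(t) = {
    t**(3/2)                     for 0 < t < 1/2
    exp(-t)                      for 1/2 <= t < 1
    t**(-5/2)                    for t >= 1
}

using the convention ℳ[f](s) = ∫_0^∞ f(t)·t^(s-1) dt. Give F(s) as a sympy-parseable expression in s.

decompose at 1/2, 1; ℳ[f](s) sums the 3 pieces' integrals
∫ t**(3/2)·t^(s-1) over [0, 1/2)
the [1/2, 1) slice contributes ∫ exp(-t)·t^(s-1) dt
over [1, ∞), the kernel integral of t**(-5/2) enters the sum

(2*2**s*(2*s - 5)*(2*s + 3)*uppergamma(s, 1/2) - 2*2**s*(2*s - 5)*(2*s + 3)*uppergamma(s, 1) - 4*2**s*(2*s + 3) + sqrt(2)*(2*s - 5))/(2*2**s*(2*s - 5)*(2*s + 3))
  -3/2 < Re(s) < 5/2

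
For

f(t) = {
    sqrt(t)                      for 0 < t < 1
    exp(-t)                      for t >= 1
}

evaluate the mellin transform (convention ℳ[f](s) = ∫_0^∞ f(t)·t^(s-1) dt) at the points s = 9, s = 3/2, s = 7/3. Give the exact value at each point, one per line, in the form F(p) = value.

F(9) = 2/19 + 109601*exp(-1)
F(3/2) = sqrt(pi)*erfc(1)/2 + exp(-1) + 1/2
F(7/3) = 6/17 + uppergamma(7/3, 1)

the 2 pieces separated at 1 each add one integral
over [0, 1), the kernel integral of sqrt(t) enters the sum
between 1 and ∞ the integrand is exp(-t)·t^(s-1)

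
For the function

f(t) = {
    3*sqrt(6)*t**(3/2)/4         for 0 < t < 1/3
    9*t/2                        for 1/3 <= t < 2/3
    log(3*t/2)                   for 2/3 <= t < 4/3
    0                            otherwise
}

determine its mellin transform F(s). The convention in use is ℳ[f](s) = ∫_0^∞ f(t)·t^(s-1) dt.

(2**(2*s)*s*(s + 1)*(2*s + 3)*log(4) - 2*2**(2*s)*(s + 1)*(2*s + 3) + 6*2**s*s**2*(2*s + 3) + 2*2**s*(s + 1)*(2*s + 3) + sqrt(2)*s**2*(s + 1) - 3*s**2*(2*s + 3))/(2*3**s*s**2*(s + 1)*(2*s + 3))
  Re(s) > -3/2

remove the common scale on t first: t**(3/2) on [0, 1/2); 3*t on [1/2, 1); log(t) on [1, 2)
breakpoints 1/3, 2/3: one integral from each of the 3 segments
∫ 3*sqrt(6)*t**(3/2)/4·t^(s-1) over [0, 1/3)
[1/3, 2/3) adds the kernel integral of 9*t/2
piece [2/3, 4/3): integrate log(3*t/2) against the kernel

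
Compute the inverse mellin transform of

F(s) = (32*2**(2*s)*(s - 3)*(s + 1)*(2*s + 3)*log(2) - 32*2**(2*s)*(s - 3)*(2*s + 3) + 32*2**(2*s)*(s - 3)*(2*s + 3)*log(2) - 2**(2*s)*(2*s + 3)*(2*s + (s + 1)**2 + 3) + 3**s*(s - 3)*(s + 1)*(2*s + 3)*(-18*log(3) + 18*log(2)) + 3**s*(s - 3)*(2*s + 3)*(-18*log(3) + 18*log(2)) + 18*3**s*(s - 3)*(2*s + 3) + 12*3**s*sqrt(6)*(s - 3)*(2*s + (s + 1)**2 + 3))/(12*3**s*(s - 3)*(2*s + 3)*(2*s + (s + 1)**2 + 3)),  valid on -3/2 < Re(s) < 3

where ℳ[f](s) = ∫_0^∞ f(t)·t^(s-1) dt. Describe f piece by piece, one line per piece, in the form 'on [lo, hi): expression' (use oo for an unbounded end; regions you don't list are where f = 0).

on [0, 1): sqrt(6)*t**(3/2)/2
on [1, 4/3): 3*t**2*log(3*t/2)/2
on [4/3, oo): 16/(81*t**3)

back out the shared t-power: sqrt(6)*sqrt(t)/2 on [0, 1); 3*t*log(3*t/2)/2 on [1, 4/3); 16/(81*t**4) on [4/3, ∞)
remove the common scale on t first: sqrt(t) on [0, 3/2); t*log(t) on [3/2, 2); t**(-4) on [2, ∞)
decompose at 1, 4/3; ℳ[f](s) sums the 3 pieces' integrals
segment [0, 1) carries sqrt(6)*t**(3/2)/2; integrate it
for t in [1, 4/3): the term is ∫ 3*t**2*log(3*t/2)/2·t^(s-1)
on [4/3, ∞): add ∫ 16/(81*t**3)·t^(s-1) dt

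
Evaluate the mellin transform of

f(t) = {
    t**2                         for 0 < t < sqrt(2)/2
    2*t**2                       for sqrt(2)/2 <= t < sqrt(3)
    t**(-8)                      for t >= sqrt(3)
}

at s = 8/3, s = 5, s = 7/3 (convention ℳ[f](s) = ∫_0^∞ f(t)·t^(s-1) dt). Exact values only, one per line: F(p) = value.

back out the power substitution: t on [0, 1/2); 2*t on [1/2, 3); t**(-4) on [3, ∞)
along the cuts sqrt(2)/2, sqrt(3), ℳ[f](s) splits into 3 integrals
the [0, sqrt(2)/2) slice contributes ∫ t**2·t^(s-1) dt
[sqrt(2)/2, sqrt(3)) adds the kernel integral of 2*t**2
[sqrt(3), ∞) adds the kernel integral of t**(-8)

F(8/3) = 2**(2/3)*(-54 + 3895*6**(1/3))/2016
F(5) = sqrt(2)*(-27 + 11720*sqrt(6))/3024
F(7/3) = 2**(5/6)*(-459 + 33100*6**(1/6))/15912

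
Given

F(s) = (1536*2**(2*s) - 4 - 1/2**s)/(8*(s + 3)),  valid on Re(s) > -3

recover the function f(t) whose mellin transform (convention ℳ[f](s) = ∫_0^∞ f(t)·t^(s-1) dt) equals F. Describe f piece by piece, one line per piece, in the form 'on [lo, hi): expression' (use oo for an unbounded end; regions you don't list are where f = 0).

treat the 3 regions marked off by 1/2, 1 separately and sum
the [0, 1/2) slice contributes ∫ 3*t**3/2·t^(s-1) dt
between 1/2 and 1 the integrand is 5*t**3/2·t^(s-1)
on [1, 4): add ∫ 3*t**3·t^(s-1) dt

on [0, 1/2): 3*t**3/2
on [1/2, 1): 5*t**3/2
on [1, 4): 3*t**3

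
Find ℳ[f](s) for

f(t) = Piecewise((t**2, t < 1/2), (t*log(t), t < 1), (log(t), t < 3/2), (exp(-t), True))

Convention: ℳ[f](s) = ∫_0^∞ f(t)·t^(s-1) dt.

summing 4 kernel integrals split by 1/2, 1, 3/2 yields ℳ[f](s)
∫ over [0, 1/2) of t**2·t^(s-1) joins the sum
on [1/2, 1) integrate f = t*log(t) against the kernel
on [1, 3/2) integrate f = log(t) against the kernel
segment 3/2 to ∞ holds exp(-t); add its integral

(4*2**s*s**2*(s + 2)*(s**2 + 2*s + 1)*uppergamma(s, 3/2) - 4*2**s*s**2*(s + 2) + 4*2**s*(s + 2)*(s**2 + 2*s + 1) + 3**s*s*(s + 2)*(-4*log(2) + 4*log(3))*(s**2 + 2*s + 1) - 4*3**s*(s + 2)*(s**2 + 2*s + 1) + s**3*(s + 2)*log(4) + s**2*(s + 2)*log(4) + 2*s**2*(s + 2) + s**2*(s**2 + 2*s + 1))/(4*2**s*s**2*(s + 2)*(s**2 + 2*s + 1))
  Re(s) > -2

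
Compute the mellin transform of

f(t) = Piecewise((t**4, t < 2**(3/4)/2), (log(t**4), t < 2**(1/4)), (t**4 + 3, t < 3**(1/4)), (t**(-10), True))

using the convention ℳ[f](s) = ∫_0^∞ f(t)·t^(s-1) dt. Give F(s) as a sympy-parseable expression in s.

(2**(3/4)/2)**s*(270*2**(s/2)*s**2*(10 - s) + 54*2**(s/2)*s*(s - 10)*(s + 4)*log(2) - 648*2**(s/2)*s*(s - 10) - 216*2**(s/2)*(s - 10)*(s + 4) + 324*6**(s/4)*s**2*(s - 10) - 2*sqrt(3)*6**(s/4)*s**2*(s + 4) + 648*6**(s/4)*s*(s - 10) + 27*s**2*(s - 10) + 54*s*(s - 10)*(s + 4)*log(2) + 216*(s - 10)*(s + 4))/(54*s**2*(s - 10)*(s + 4))
  -4 < Re(s) < 10

reversing the power substitution: t**2 on [0, sqrt(2)/2); log(t**2) on [sqrt(2)/2, sqrt(2)); t**2 + 3 on [sqrt(2), sqrt(3)); …
reversing the power substitution: t on [0, 1/2); log(t) on [1/2, 2); t + 3 on [2, 3); …
treat the 4 regions marked off by 2**(3/4)/2, 2**(1/4), 3**(1/4) separately and sum
the [0, 2**(3/4)/2) slice contributes ∫ t**4·t^(s-1) dt
segment 2**(3/4)/2 to 2**(1/4) holds log(t**4); add its integral
[2**(1/4), 3**(1/4)) adds the kernel integral of (t**4 + 3)
on [3**(1/4), ∞): add ∫ t**(-10)·t^(s-1) dt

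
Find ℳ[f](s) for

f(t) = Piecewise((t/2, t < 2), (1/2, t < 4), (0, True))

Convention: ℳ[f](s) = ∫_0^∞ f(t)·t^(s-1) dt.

2**s*(2**s*(s + 1) + s - 1)/(2*s*(s + 1))
  Re(s) > -1

the common scale on t comes off first: t on [0, 1); 1/2 on [1, 2)
treat the 2 regions marked off by 2 separately and sum
∫ t/2·t^(s-1) over [0, 2)
between 2 and 4 the integrand is 1/2·t^(s-1)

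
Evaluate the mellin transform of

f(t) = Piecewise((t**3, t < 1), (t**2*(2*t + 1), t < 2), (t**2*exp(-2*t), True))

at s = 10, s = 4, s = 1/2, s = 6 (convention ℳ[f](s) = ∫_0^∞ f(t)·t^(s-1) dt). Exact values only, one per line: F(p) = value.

F(10) = 83277/52 + 8505425*exp(-4)/16
F(4) = 643*exp(-4)/8 + 657/14
F(1/2) = (sqrt(2)*(105*sqrt(pi)*exp(4)*erfc(2) + 1540)/1120 + (-768 + 6912*sqrt(2))*exp(4)/1120)*exp(-4)
F(6) = 16319*exp(-4)/16 + 3493/24

reversing the shared t-power: t on [0, 1); 2*t + 1 on [1, 2); exp(-2*t) on [2, ∞)
decompose at 1, 2; ℳ[f](s) sums the 3 pieces' integrals
on [0, 1): add ∫ t**3·t^(s-1) dt
between 1 and 2 the integrand is t**2*(2*t + 1)·t^(s-1)
over [2, ∞), the kernel integral of t**2*exp(-2*t) enters the sum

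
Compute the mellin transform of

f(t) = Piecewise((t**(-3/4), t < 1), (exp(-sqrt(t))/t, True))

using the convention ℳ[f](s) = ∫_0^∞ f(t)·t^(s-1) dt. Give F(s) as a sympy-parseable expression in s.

back out the shared t-power: t**(1/4) on [0, 1); exp(-sqrt(t)) on [1, ∞)
peel off the power substitution: sqrt(t) on [0, 1); exp(-t) on [1, ∞)
f breaks at 1 into 2 integrals to sum
piece [0, 1): integrate t**(-3/4) against the kernel
for t in [1, ∞): the term is ∫ exp(-sqrt(t))/t·t^(s-1)

2*((4*s - 3)*uppergamma(2*s - 2, 1) + 2)/(4*s - 3)
  Re(s) > 3/4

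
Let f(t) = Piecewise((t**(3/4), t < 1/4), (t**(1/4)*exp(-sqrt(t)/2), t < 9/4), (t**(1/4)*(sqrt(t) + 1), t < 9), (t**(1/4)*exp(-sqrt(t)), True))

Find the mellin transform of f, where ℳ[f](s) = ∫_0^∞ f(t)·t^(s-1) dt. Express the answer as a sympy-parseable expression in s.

2**(1/2 - 2*s)*(2**(2*s + 1/2)*(4*s + 1)*(4*s + 3)*uppergamma(2*s + 1/2, 3) + 2**(4*s + 1)*(4*s + 1)*(4*s + 3)*uppergamma(2*s + 1/2, 1/4) - 2**(4*s + 1)*(4*s + 1)*(4*s + 3)*uppergamma(2*s + 1/2, 3/4) + 3**(2*s + 1/2)*(-20*s - 5) - 4*3**(2*s + 1/2) + 6**(2*s + 1/2)*(32*s + 8) + 4*6**(2*s + 1/2) + 4*s + 1)/((4*s + 1)*(4*s + 3))
  Re(s) > -3/4

back out the power substitution: t**(3/2) on [0, 1/2); sqrt(t)*exp(-t/2) on [1/2, 3/2); sqrt(t)*(t + 1) on [3/2, 3); …
invert the shared t-power to get t on [0, 1/2); exp(-t/2) on [1/2, 3/2); t + 1 on [3/2, 3); …
breakpoints 1/4, 9/4, 9: one integral from each of the 4 segments
between 0 and 1/4 the integrand is t**(3/4)·t^(s-1)
between 1/4 and 9/4 the integrand is t**(1/4)*exp(-sqrt(t)/2)·t^(s-1)
on [9/4, 9): add ∫ t**(1/4)*(sqrt(t) + 1)·t^(s-1) dt
over [9, ∞), the kernel integral of t**(1/4)*exp(-sqrt(t)) enters the sum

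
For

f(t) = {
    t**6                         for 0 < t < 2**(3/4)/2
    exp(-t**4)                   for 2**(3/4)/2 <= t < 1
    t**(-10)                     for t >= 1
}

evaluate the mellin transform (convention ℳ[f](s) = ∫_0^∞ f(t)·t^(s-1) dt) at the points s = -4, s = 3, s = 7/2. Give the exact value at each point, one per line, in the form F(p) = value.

F(-4) = -expint(2, 1)/4 + 1/14 + expint(2, 1/2)/2 + sqrt(2)/4
F(3) = -uppergamma(3/4, 1)/4 + 2**(3/4)/72 + 1/7 + uppergamma(3/4, 1/2)/4
F(7/2) = -uppergamma(7/8, 1)/4 + 2**(5/8)/76 + uppergamma(7/8, 1/2)/4 + 2/13

peel off the power substitution: t**3 on [0, sqrt(2)/2); exp(-t**2) on [sqrt(2)/2, 1); t**(-5) on [1, ∞)
undo the power substitution: t**(3/2) on [0, 1/2); exp(-t) on [1/2, 1); t**(-5/2) on [1, ∞)
split f at 2**(3/4)/2, 1: ℳ[f](s) collects 3 kernel integrals
segment 0 to 2**(3/4)/2 holds t**6; add its integral
segment 2**(3/4)/2 to 1 holds exp(-t**4); add its integral
segment [1, ∞) carries t**(-10); integrate it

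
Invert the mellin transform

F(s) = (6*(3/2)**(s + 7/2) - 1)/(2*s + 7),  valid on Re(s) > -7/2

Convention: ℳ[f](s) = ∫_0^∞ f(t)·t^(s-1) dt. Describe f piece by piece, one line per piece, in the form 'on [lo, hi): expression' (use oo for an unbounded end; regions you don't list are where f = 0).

on [0, 1): 5*t**(7/2)/2
on [1, 3/2): 3*t**(7/2)

breakpoints 1: one integral from each of the 2 segments
[0, 1) adds the kernel integral of 5*t**(7/2)/2
∫ over [1, 3/2) of 3*t**(7/2)·t^(s-1) joins the sum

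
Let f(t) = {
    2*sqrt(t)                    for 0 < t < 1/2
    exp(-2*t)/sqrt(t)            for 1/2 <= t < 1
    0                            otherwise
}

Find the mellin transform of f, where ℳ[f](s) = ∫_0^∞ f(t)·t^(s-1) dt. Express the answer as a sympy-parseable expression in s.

the shared t-power comes off first: 2*t**(3/2) on [0, 1/2); sqrt(t)*exp(-2*t) on [1/2, 1)
back out the shared t-power: 2*t on [0, 1/2); exp(-2*t) on [1/2, 1)
strip the common scale on t: t on [0, 1); exp(-t) on [1, 2)
decompose at 1/2; ℳ[f](s) sums the 2 pieces' integrals
∫ 2*sqrt(t)·t^(s-1) over [0, 1/2)
on [1/2, 1): add ∫ exp(-2*t)/sqrt(t)·t^(s-1) dt

2**(1/2 - s)*((2*s + 1)*uppergamma(s - 1/2, 1) - (2*s + 1)*uppergamma(s - 1/2, 2) + 2)/(2*s + 1)
  Re(s) > -1/2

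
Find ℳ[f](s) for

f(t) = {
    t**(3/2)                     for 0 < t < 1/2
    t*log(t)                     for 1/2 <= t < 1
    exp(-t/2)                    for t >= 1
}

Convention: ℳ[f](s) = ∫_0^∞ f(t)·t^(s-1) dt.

(2*2**(2*s)*(2*s + 3)*(s**2 + 2*s + 1)*uppergamma(s, 1/2) - 2*2**s*(2*s + 3) + s*(2*s + 3)*log(2) + 2*s + (2*s + 3)*log(2) + sqrt(2)*(s**2 + 2*s + 1) + 3)/(2*2**s*(2*s + 3)*(s**2 + 2*s + 1))
  Re(s) > -3/2

cuts at 1/2, 1: linearity sums the 3 kernel integrals
on [0, 1/2) integrate f = t**(3/2) against the kernel
[1/2, 1) adds the kernel integral of t*log(t)
on [1, ∞): add ∫ exp(-t/2)·t^(s-1) dt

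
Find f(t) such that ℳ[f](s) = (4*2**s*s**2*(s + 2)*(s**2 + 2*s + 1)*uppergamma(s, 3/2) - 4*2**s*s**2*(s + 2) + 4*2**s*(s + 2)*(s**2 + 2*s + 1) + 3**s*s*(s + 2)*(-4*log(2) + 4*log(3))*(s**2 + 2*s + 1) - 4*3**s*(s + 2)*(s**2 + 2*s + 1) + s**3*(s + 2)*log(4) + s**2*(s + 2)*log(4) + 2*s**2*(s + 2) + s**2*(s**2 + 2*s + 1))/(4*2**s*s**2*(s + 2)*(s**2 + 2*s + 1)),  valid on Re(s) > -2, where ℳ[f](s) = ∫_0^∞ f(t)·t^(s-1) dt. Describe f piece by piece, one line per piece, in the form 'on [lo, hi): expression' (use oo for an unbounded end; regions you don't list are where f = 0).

on [0, 1/2): t**2
on [1/2, 1): t*log(t)
on [1, 3/2): log(t)
on [3/2, oo): exp(-t)

linearity at 1/2, 1, 3/2 turns ℳ[f](s) into 4 summed integrals
[0, 1/2) adds the kernel integral of t**2
piece [1/2, 1): integrate t*log(t) against the kernel
∫ log(t)·t^(s-1) over [1, 3/2)
piece [3/2, ∞): integrate exp(-t) against the kernel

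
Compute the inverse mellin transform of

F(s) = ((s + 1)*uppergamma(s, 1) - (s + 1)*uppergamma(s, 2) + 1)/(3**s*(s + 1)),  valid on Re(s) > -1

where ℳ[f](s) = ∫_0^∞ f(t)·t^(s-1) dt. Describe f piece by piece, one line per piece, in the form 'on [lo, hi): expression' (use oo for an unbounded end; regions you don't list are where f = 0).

strip the common scale on t: t on [0, 1); exp(-t) on [1, 2)
the 2 pieces separated at 1/3 each add one integral
[0, 1/3) adds the kernel integral of 3*t
the [1/3, 2/3) slice contributes ∫ exp(-3*t)·t^(s-1) dt

on [0, 1/3): 3*t
on [1/3, 2/3): exp(-3*t)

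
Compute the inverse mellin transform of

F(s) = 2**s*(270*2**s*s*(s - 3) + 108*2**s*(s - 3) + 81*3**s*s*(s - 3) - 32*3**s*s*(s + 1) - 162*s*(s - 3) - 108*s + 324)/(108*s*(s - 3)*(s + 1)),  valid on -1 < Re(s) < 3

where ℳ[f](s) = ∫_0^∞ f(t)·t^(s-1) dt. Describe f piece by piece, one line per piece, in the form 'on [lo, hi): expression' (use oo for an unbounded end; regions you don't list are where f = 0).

on [0, 2): t/4
on [2, 4): t/2 + 1
on [4, 6): t/8
on [6, oo): 64/t**3

undo the common scale on t: t/2 on [0, 1); t + 1 on [1, 2); t/4 on [2, 3); …
invert the common scale on t to get t on [0, 1/2); 2*t + 1 on [1/2, 1); t/2 on [1, 3/2); …
cuts at 2, 4, 6: linearity sums the 4 kernel integrals
on [0, 2) integrate f = t/4 against the kernel
over [2, 4), the kernel integral of (t/2 + 1) enters the sum
for t in [4, 6): the term is ∫ t/8·t^(s-1)
the [6, ∞) slice contributes ∫ 64/t**3·t^(s-1) dt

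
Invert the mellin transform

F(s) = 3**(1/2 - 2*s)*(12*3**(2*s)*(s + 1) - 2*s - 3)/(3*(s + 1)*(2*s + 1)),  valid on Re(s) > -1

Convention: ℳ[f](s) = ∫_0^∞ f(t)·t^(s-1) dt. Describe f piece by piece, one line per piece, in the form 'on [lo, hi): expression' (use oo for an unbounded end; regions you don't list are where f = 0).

back out the power substitution: 3*sqrt(3)*t**2 on [0, 1/3); 2*sqrt(3)*t on [1/3, 1)
the shared t-power comes off first: 3*sqrt(3)*t**(3/2) on [0, 1/3); 2*sqrt(3)*sqrt(t) on [1/3, 1)
remove the common scale on t first: t**(3/2) on [0, 1); 2*sqrt(t) on [1, 3)
integrate the 2 segments split at 1/9, then add the results
piece [0, 1/9): integrate 3*sqrt(3)*t against the kernel
piece [1/9, 1): integrate 2*sqrt(3)*sqrt(t) against the kernel

on [0, 1/9): 3*sqrt(3)*t
on [1/9, 1): 2*sqrt(3)*sqrt(t)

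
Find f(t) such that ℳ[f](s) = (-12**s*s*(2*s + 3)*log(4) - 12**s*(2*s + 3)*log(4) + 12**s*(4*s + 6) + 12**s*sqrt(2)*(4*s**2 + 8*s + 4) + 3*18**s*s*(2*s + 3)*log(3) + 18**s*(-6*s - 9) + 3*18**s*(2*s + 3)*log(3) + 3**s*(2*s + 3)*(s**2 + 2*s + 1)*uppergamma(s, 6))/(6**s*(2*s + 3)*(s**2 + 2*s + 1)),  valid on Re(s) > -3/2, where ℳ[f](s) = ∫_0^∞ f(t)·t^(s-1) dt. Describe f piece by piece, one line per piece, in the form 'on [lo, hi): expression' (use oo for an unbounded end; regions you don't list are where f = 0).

on [0, 2): t**(3/2)
on [2, 3): t*log(t)
on [3, oo): exp(-2*t)

breakpoints 2, 3: one integral from each of the 3 segments
the [0, 2) slice contributes ∫ t**(3/2)·t^(s-1) dt
∫ t*log(t)·t^(s-1) over [2, 3)
between 3 and ∞ the integrand is exp(-2*t)·t^(s-1)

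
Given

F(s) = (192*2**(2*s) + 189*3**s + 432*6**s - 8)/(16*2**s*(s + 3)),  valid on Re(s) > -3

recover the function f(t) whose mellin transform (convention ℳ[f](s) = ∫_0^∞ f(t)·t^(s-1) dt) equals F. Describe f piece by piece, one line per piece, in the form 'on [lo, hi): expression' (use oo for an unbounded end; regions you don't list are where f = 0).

slice at 1/2, 3/2, 2, transform all 4 pieces, and sum them
∫ 2*t**3·t^(s-1) over [0, 1/2)
for t in [1/2, 3/2): the term is ∫ 6*t**3·t^(s-1)
between 3/2 and 2 the integrand is 5*t**3/2·t^(s-1)
over [2, 3), the kernel integral of t**3 enters the sum

on [0, 1/2): 2*t**3
on [1/2, 3/2): 6*t**3
on [3/2, 2): 5*t**3/2
on [2, 3): t**3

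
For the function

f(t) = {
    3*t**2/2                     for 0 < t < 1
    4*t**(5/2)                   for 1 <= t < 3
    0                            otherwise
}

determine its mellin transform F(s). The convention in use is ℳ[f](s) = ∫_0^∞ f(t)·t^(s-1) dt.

(16*3**(s + 5/2)*(s + 2) - 10*s - 17)/(2*(s + 2)*(2*s + 5))
  Re(s) > -2

slice at 1, transform all 2 pieces, and sum them
for t in [0, 1): the term is ∫ 3*t**2/2·t^(s-1)
on [1, 3): add ∫ 4*t**(5/2)·t^(s-1) dt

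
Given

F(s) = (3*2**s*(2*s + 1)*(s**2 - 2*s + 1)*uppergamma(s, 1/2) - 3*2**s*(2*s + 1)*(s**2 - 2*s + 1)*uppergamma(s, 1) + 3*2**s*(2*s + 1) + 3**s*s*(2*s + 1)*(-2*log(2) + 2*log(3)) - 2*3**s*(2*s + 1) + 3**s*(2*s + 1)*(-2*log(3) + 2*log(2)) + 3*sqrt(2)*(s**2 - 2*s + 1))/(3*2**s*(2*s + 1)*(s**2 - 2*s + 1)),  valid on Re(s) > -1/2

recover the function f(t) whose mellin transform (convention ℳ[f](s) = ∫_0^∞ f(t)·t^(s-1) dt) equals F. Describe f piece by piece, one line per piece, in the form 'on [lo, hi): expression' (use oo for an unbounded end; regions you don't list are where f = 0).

the 3 pieces separated at 1/2, 1 each add one integral
∫ over [0, 1/2) of sqrt(t)·t^(s-1) joins the sum
∫ over [1/2, 1) of exp(-t)·t^(s-1) joins the sum
segment [1, 3/2) carries log(t)/t; integrate it

on [0, 1/2): sqrt(t)
on [1/2, 1): exp(-t)
on [1, 3/2): log(t)/t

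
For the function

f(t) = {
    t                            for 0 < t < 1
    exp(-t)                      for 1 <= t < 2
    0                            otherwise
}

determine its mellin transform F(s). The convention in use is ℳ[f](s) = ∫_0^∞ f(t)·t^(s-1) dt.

((s + 1)*uppergamma(s, 1) - (s + 1)*uppergamma(s, 2) + 1)/(s + 1)
  Re(s) > -1

decompose at 1; ℳ[f](s) sums the 2 pieces' integrals
the [0, 1) slice contributes ∫ t·t^(s-1) dt
over [1, 2), the kernel integral of exp(-t) enters the sum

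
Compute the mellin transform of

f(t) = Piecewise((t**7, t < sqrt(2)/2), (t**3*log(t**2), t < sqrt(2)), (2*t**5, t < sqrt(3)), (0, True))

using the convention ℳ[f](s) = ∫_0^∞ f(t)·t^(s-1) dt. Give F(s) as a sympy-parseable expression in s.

2**(1/2 - s/2)*(-128*2**s*(s + 3)**2*(s + 7) + 32*2**s*(s + 3)*(s + 5)*(s + 7)*log(2) - 64*2**s*(s + 5)*(s + 7) + 144*6**(s/2 + 1/2)*(s + 3)**2*(s + 7) + (s + 3)**2*(s + 5) + 4*(s + 3)*(s + 5)*(s + 7)*log(2) + 8*(s + 5)*(s + 7))/(16*(s + 3)**2*(s + 5)*(s + 7))
  Re(s) > -7

remove the power substitution first: t**(7/2) on [0, 1/2); t**(3/2)*log(t) on [1/2, 2); 2*t**(5/2) on [2, 3)
invert the shared t-power to get t**(5/2) on [0, 1/2); sqrt(t)*log(t) on [1/2, 2); 2*t**(3/2) on [2, 3)
strip the shared t-power: t**2 on [0, 1/2); log(t) on [1/2, 2); 2*t on [2, 3)
cuts at sqrt(2)/2, sqrt(2): linearity sums the 3 kernel integrals
[0, sqrt(2)/2) adds the kernel integral of t**7
the [sqrt(2)/2, sqrt(2)) slice contributes ∫ t**3*log(t**2)·t^(s-1) dt
segment sqrt(2) to sqrt(3) holds 2*t**5; add its integral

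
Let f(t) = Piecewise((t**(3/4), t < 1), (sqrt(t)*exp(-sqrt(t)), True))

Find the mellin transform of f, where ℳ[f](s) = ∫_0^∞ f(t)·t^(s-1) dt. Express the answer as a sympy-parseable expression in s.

reversing the shared t-power: t**(1/4) on [0, 1); exp(-sqrt(t)) on [1, ∞)
back out the power substitution: sqrt(t) on [0, 1); exp(-t) on [1, ∞)
f breaks at 1 into 2 integrals to sum
segment 0 to 1 holds t**(3/4); add its integral
for t in [1, ∞): the term is ∫ sqrt(t)*exp(-sqrt(t))·t^(s-1)

2*((4*s + 3)*uppergamma(2*s + 1, 1) + 2)/(4*s + 3)
  Re(s) > -3/4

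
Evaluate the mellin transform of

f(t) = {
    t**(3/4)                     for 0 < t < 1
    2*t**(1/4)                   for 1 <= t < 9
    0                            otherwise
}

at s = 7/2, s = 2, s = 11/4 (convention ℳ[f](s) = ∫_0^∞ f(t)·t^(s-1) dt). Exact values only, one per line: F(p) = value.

peel off the power substitution: t**(3/2) on [0, 1); 2*sqrt(t) on [1, 3)
cuts at 1: linearity sums the 2 kernel integrals
for t in [0, 1): the term is ∫ t**(3/4)·t^(s-1)
∫ 2*t**(1/4)·t^(s-1) over [1, 9)

F(7/2) = -76/255 + 5832*sqrt(3)/5
F(2) = -52/99 + 72*sqrt(3)
F(11/4) = 10198/21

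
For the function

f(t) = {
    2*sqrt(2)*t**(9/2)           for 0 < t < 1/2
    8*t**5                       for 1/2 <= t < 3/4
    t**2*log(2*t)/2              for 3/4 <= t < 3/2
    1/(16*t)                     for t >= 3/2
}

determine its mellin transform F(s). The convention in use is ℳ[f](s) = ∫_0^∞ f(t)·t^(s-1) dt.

remove the shared t-power first: 2*sqrt(2)*t**(7/2) on [0, 1/2); 8*t**4 on [1/2, 3/4); t*log(2*t)/2 on [3/4, 3/2); …
back out the shared t-power: 2*sqrt(2)*t**(3/2) on [0, 1/2); 8*t**2 on [1/2, 3/4); log(2*t)/(2*t) on [3/4, 3/2); …
back out the common scale on t: t**(3/2) on [0, 1); 2*t**2 on [1, 3/2); log(t)/t on [3/2, 3); …
split f at 1/2, 3/4, 3/2: ℳ[f](s) collects 4 kernel integrals
[0, 1/2) adds the kernel integral of 2*sqrt(2)*t**(9/2)
on [1/2, 3/4) integrate f = 8*t**5 against the kernel
on [3/4, 3/2) integrate f = t**2*log(2*t)/2 against the kernel
segment 3/2 to ∞ holds 1/(16*t); add its integral

2**(-2*s - 6)*(324*2**(s + 3)*(s - 1)*(s + 5)*(-2*s + (s + 3)**2 - 5) - 324*2**(s + 3)*(s - 1)*(2*s + 9)*(-2*s + (s + 3)**2 - 5) - 108*3**(s + 3)*(s - 1)*(s + 3)*(s + 5)*(2*s + 9)*log(3) + 108*3**(s + 3)*(s - 1)*(s + 3)*(s + 5)*(2*s + 9)*log(2) - 108*3**(s + 3)*(s - 1)*(s + 5)*(2*s + 9)*log(2) + 108*3**(s + 3)*(s - 1)*(s + 5)*(2*s + 9) + 108*3**(s + 3)*(s - 1)*(s + 5)*(2*s + 9)*log(3) + 729*3**(s + 3)*(s - 1)*(2*s + 9)*(-2*s + (s + 3)**2 - 5) + 54*6**(s + 3)*(s - 1)*(s + 3)*(s + 5)*(2*s + 9)*log(3) - 54*6**(s + 3)*(s - 1)*(s + 5)*(2*s + 9)*log(3) - 54*6**(s + 3)*(s - 1)*(s + 5)*(2*s + 9) - 2*6**(s + 3)*(s + 5)*(2*s + 9)*(-2*s + (s + 3)**2 - 5))/(162*(s - 1)*(s + 5)*(2*s + 9)*(-2*s + (s + 3)**2 - 5))
  -9/2 < Re(s) < 1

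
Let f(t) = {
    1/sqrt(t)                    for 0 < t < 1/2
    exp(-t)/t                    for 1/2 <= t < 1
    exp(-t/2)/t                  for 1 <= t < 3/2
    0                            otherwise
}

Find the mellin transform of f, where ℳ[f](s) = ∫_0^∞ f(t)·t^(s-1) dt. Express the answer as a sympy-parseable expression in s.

undo the shared t-power: sqrt(t) on [0, 1/2); exp(-t) on [1/2, 1); exp(-t/2) on [1, 3/2)
split f at 1/2, 1: ℳ[f](s) collects 3 kernel integrals
on [0, 1/2): add ∫ 1/sqrt(t)·t^(s-1) dt
for t in [1/2, 1): the term is ∫ exp(-t)/t·t^(s-1)
segment [1, 3/2) carries exp(-t/2)/t; integrate it

(2*2**s*(2*s - 1)*uppergamma(s - 1, 1/2) - 2*2**s*(2*s - 1)*uppergamma(s - 1, 1) + 4**s*(2*s - 1)*uppergamma(s - 1, 1/2) - 4**s*(2*s - 1)*uppergamma(s - 1, 3/4) + 4*sqrt(2))/(2*2**s*(2*s - 1))
  Re(s) > 1/2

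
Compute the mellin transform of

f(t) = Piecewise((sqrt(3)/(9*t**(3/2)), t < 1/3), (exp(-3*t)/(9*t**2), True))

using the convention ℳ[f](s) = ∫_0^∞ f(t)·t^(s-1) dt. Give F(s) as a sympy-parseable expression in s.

((2*s - 3)*uppergamma(s - 2, 1) + 2)/(3**s*(2*s - 3))
  Re(s) > 3/2

peel off the common scale on t: t**(-3/2) on [0, 1); exp(-t)/t**2 on [1, ∞)
strip the shared t-power: 1/sqrt(t) on [0, 1); exp(-t)/t on [1, ∞)
strip the shared t-power: sqrt(t) on [0, 1); exp(-t) on [1, ∞)
f breaks at 1/3 into 2 integrals to sum
segment 0 to 1/3 holds sqrt(3)/(9*t**(3/2)); add its integral
∫ over [1/3, ∞) of exp(-3*t)/(9*t**2)·t^(s-1) joins the sum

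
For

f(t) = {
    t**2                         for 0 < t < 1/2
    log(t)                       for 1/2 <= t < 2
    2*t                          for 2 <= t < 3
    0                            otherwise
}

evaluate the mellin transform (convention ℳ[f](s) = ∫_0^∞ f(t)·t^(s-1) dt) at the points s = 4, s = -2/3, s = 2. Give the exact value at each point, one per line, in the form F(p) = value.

decompose at 1/2, 2; ℳ[f](s) sums the 3 pieces' integrals
∫ t**2·t^(s-1) over [0, 1/2)
piece [1/2, 2): integrate log(t) against the kernel
on [2, 3): add ∫ 2*t·t^(s-1) dt

F(4) = 257*log(2)/64 + 320281/3840
F(-2/3) = 3*2**(2/3)*(-19*2**(2/3) - log(2**(2*2**(2/3) + 8)) + 13 + 16*6**(1/3))/16
F(2) = 17*log(2)/8 + 2255/192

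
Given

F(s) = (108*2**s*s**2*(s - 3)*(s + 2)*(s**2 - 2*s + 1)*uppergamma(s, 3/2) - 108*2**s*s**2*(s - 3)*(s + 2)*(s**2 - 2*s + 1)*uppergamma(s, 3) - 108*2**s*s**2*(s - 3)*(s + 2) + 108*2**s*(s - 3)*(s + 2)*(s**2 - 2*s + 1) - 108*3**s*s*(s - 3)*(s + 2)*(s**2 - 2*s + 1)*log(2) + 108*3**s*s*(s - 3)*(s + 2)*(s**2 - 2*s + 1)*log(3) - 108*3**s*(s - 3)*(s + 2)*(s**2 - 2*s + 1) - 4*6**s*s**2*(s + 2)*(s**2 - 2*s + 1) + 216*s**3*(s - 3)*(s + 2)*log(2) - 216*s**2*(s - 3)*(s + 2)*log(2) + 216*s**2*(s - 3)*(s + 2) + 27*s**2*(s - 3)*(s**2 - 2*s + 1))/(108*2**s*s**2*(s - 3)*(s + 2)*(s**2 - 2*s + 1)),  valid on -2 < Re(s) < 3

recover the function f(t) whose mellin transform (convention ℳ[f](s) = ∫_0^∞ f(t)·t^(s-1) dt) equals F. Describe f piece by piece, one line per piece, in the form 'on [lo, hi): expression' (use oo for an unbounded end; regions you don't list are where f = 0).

the 5 pieces separated at 1/2, 1, 3/2, 3 each add one integral
segment [0, 1/2) carries t**2; integrate it
∫ log(t)/t·t^(s-1) over [1/2, 1)
for t in [1, 3/2): the term is ∫ log(t)·t^(s-1)
on [3/2, 3) integrate f = exp(-t) against the kernel
between 3 and ∞ the integrand is t**(-3)·t^(s-1)

on [0, 1/2): t**2
on [1/2, 1): log(t)/t
on [1, 3/2): log(t)
on [3/2, 3): exp(-t)
on [3, oo): t**(-3)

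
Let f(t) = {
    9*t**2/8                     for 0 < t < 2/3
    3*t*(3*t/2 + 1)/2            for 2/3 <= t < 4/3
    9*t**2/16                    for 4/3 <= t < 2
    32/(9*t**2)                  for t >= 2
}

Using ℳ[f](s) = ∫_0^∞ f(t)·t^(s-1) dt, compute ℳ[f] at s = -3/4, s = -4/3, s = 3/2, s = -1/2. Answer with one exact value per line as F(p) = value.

back out the common scale on t: t**2/2 on [0, 1); t*(t + 1) on [1, 2); t**2/4 on [2, 3); …
peel off the shared t-power: t/2 on [0, 1); t + 1 on [1, 2); t/4 on [2, 3); …
remove the common scale on t first: t on [0, 1/2); 2*t + 1 on [1/2, 1); t/2 on [1, 3/2); …
breakpoints 2/3, 4/3, 2: one integral from each of the 4 segments
on [0, 2/3): add ∫ 9*t**2/8·t^(s-1) dt
on [2/3, 4/3) integrate f = 3*t*(3*t/2 + 1)/2 against the kernel
over [4/3, 2), the kernel integral of 9*t**2/16 enters the sum
piece [2, ∞): integrate 32/(9*t**2) against the kernel

F(-3/4) = 2**(1/4)*3**(3/4)*(-6534 + 1051*3**(1/4) + 7722*2**(1/4))/2970
F(-4/3) = -9*6**(1/3)/16 + 437*2**(2/3)/480 + 27*12**(1/3)/16
F(3/2) = sqrt(6)*(-114 + 696*sqrt(2) + 1525*sqrt(3))/945
F(-1/2) = sqrt(6)*(-630 + 167*sqrt(3) + 810*sqrt(2))/540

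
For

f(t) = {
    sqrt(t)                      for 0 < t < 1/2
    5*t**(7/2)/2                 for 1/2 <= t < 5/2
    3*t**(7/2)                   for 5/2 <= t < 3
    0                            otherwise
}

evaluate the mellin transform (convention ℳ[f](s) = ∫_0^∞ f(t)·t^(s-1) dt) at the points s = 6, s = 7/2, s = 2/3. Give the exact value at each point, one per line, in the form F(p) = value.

f breaks at 1/2, 5/2 into 3 integrals to sum
∫ over [0, 1/2) of sqrt(t)·t^(s-1) joins the sum
∫ 5*t**(7/2)/2·t^(s-1) over [1/2, 5/2)
∫ over [5/2, 3) of 3*t**(7/2)·t^(s-1) joins the sum

F(6) = -1953125*sqrt(10)/19456 + 239*sqrt(2)/252928 + 118098*sqrt(3)/19
F(7/2) = 800757/896
F(2/3) = -75*2**(5/6)*5**(1/6)/32 + 219*2**(5/6)/1120 + 1458*3**(1/6)/25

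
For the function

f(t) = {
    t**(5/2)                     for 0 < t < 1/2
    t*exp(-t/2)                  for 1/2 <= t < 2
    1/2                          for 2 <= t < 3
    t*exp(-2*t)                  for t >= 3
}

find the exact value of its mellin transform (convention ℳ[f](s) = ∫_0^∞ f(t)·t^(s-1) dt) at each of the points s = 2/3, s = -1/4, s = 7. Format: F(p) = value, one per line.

F(2/3) = -2*2**(2/3)*uppergamma(5/3, 1) - 3*2**(2/3)/4 + 2**(1/3)*uppergamma(5/3, 6)/4 + 3*2**(5/6)/152 + 3*3**(2/3)/4 + 2*2**(2/3)*uppergamma(5/3, 1/4)
F(-1/4) = -2*3**(3/4)/3 - 2**(3/4)*uppergamma(3/4, 1) + 2**(1/4)*uppergamma(3/4, 6)/2 + 2**(3/4)*uppergamma(3/4, 1/4) + 19*2**(3/4)/18
F(7) = -3507200*exp(-1) + sqrt(2)/9728 + 94545*exp(-6)/16 + 2059/14 + 106028861*exp(-1/4)/64

strip the shared t-power: t**(3/2) on [0, 1/2); exp(-t/2) on [1/2, 2); 1/(2*t) on [2, 3); …
treat the 4 regions marked off by 1/2, 2, 3 separately and sum
the [0, 1/2) slice contributes ∫ t**(5/2)·t^(s-1) dt
∫ t*exp(-t/2)·t^(s-1) over [1/2, 2)
segment 2 to 3 holds 1/2; add its integral
the [3, ∞) slice contributes ∫ t*exp(-2*t)·t^(s-1) dt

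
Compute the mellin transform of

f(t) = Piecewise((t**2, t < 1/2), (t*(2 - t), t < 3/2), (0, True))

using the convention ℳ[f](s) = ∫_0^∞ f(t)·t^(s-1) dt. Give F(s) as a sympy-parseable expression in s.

(3*3**s*(s + 1) + 12*3**s - 2*s - 6)/(4*2**s*(s + 1)*(s + 2))
  Re(s) > -2

the shared t-power comes off first: 1 on [0, 1/2); (2 - t)/t on [1/2, 3/2)
invert the shared t-power to get t on [0, 1/2); 2 - t on [1/2, 3/2)
treat the 2 regions marked off by 1/2 separately and sum
for t in [0, 1/2): the term is ∫ t**2·t^(s-1)
the [1/2, 3/2) slice contributes ∫ t*(2 - t)·t^(s-1) dt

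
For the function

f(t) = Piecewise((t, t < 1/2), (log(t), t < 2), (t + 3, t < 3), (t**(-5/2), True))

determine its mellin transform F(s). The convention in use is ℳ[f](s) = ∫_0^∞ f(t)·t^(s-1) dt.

(-270*2**(2*s)*s**2*(2*s - 5) + 54*2**(2*s)*s*(s + 1)*(2*s - 5)*log(2) - 162*2**(2*s)*s*(2*s - 5) - 54*2**(2*s)*(s + 1)*(2*s - 5) - 4*sqrt(3)*6**s*s**2*(s + 1) + 324*6**s*s**2*(2*s - 5) + 162*6**s*s*(2*s - 5) + 27*s**2*(2*s - 5) + 54*s*(s + 1)*(2*s - 5)*log(2) + (2*s - 5)*(54*s + 54))/(54*2**s*s**2*(s + 1)*(2*s - 5))
  -1 < Re(s) < 5/2

treat the 4 regions marked off by 1/2, 2, 3 separately and sum
segment [0, 1/2) carries t; integrate it
on [1/2, 2): add ∫ log(t)·t^(s-1) dt
on [2, 3): add ∫ (t + 3)·t^(s-1) dt
∫ over [3, ∞) of t**(-5/2)·t^(s-1) joins the sum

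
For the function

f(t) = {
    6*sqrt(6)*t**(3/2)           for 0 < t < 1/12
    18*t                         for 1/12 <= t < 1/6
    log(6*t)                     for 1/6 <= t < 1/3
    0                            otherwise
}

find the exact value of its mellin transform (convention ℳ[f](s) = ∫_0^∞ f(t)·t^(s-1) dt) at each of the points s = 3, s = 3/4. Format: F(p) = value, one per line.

F(3) = -43/124416 + sqrt(2)/31104 + log(2)/81
F(3/4) = sqrt(2)*3**(1/4)*(-217*sqrt(2) - 54 + 168*sqrt(2)*log(2) + 220*2**(3/4))/756

undo the common scale on t: 3*sqrt(3)*t**(3/2) on [0, 1/6); 9*t on [1/6, 1/3); log(3*t) on [1/3, 2/3)
peel off the common scale on t: 3*sqrt(6)*t**(3/2)/4 on [0, 1/3); 9*t/2 on [1/3, 2/3); log(3*t/2) on [2/3, 4/3)
remove the common scale on t first: t**(3/2) on [0, 1/2); 3*t on [1/2, 1); log(t) on [1, 2)
linearity at 1/12, 1/6 turns ℳ[f](s) into 3 summed integrals
on [0, 1/12): add ∫ 6*sqrt(6)*t**(3/2)·t^(s-1) dt
segment 1/12 to 1/6 holds 18*t; add its integral
piece [1/6, 1/3): integrate log(6*t) against the kernel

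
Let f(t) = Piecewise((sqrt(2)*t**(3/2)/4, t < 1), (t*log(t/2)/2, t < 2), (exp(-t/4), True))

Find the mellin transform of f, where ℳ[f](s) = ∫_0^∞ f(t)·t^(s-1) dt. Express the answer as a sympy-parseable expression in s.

back out the common scale on t: t**(3/2) on [0, 1/2); t*log(t) on [1/2, 1); exp(-t/2) on [1, ∞)
summing 3 kernel integrals split by 1, 2 yields ℳ[f](s)
∫ sqrt(2)*t**(3/2)/4·t^(s-1) over [0, 1)
the [1, 2) slice contributes ∫ t*log(t/2)/2·t^(s-1) dt
piece [2, ∞): integrate exp(-t/4) against the kernel

(2*2**(2*s)*(2*s + 3)*(s**2 + 2*s + 1)*uppergamma(s, 1/2) - 2*2**s*(2*s + 3) + s*(2*s + 3)*log(2) + 2*s + (2*s + 3)*log(2) + sqrt(2)*(s**2 + 2*s + 1) + 3)/(2*(2*s + 3)*(s**2 + 2*s + 1))
  Re(s) > -3/2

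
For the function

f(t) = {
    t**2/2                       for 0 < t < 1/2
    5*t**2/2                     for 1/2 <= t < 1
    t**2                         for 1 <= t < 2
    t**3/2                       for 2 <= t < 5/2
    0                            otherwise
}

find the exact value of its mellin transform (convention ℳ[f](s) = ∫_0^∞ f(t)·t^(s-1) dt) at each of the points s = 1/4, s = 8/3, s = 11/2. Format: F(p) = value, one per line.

F(1/4) = -2**(3/4)/9 + 64*2**(1/4)/117 + 2/3 + 125*2**(3/4)*5**(1/4)/104
F(8/3) = -3*2**(1/3)/224 + 9/28 + 72*2**(2/3)/119 + 9375*2**(1/3)*5**(2/3)/2176
F(11/2) = 1/5 + 10917*sqrt(2)/5440 + 390625*sqrt(10)/8704

decompose at 1/2, 1, 2; ℳ[f](s) sums the 4 pieces' integrals
for t in [0, 1/2): the term is ∫ t**2/2·t^(s-1)
between 1/2 and 1 the integrand is 5*t**2/2·t^(s-1)
the [1, 2) slice contributes ∫ t**2·t^(s-1) dt
piece [2, 5/2): integrate t**3/2 against the kernel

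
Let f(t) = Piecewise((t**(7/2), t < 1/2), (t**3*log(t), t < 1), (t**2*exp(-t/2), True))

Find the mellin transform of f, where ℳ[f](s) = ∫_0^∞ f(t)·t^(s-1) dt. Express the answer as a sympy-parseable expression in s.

remove the shared t-power first: t**(5/2) on [0, 1/2); t**2*log(t) on [1/2, 1); t*exp(-t/2) on [1, ∞)
the shared t-power comes off first: t**(3/2) on [0, 1/2); t*log(t) on [1/2, 1); exp(-t/2) on [1, ∞)
the 3 pieces separated at 1/2, 1 each add one integral
[0, 1/2) adds the kernel integral of t**(7/2)
on [1/2, 1): add ∫ t**3*log(t)·t^(s-1) dt
∫ t**2*exp(-t/2)·t^(s-1) over [1, ∞)

(32*2**(2*s)*(2*s + 7)*(2*s + (s + 2)**2 + 5)*uppergamma(s + 2, 1/2) - 8*2**s*(2*s + 7) + 2*s + (s + 2)*(2*s + 7)*log(2) + (2*s + 7)*log(2) + sqrt(2)*(2*s + (s + 2)**2 + 5) + 7)/(8*2**s*(2*s + 7)*(2*s + (s + 2)**2 + 5))
  Re(s) > -7/2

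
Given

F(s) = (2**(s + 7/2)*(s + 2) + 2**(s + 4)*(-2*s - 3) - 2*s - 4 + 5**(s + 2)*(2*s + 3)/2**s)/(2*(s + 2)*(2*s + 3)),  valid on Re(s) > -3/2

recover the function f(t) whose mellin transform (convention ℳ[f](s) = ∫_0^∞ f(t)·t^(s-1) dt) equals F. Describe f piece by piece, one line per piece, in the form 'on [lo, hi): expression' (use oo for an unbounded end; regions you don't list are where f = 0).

f breaks at 1, 2 into 3 integrals to sum
on [0, 1) integrate f = t**(3/2)/2 against the kernel
segment [1, 2) carries t**(3/2); integrate it
∫ 2*t**2·t^(s-1) over [2, 5/2)

on [0, 1): t**(3/2)/2
on [1, 2): t**(3/2)
on [2, 5/2): 2*t**2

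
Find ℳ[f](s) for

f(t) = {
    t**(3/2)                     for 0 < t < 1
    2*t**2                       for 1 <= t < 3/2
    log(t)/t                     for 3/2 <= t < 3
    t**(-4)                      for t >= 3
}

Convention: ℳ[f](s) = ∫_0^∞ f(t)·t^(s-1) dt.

(324*2**s*(s - 4)*(s + 2)*(s**2 - 2*s + 1) - 324*2**s*(s - 4)*(2*s + 3)*(s**2 - 2*s + 1) - 108*3**s*s*(s - 4)*(s + 2)*(2*s + 3)*log(3) + 108*3**s*s*(s - 4)*(s + 2)*(2*s + 3)*log(2) - 108*3**s*(s - 4)*(s + 2)*(2*s + 3)*log(2) + 108*3**s*(s - 4)*(s + 2)*(2*s + 3) + 108*3**s*(s - 4)*(s + 2)*(2*s + 3)*log(3) + 729*3**s*(s - 4)*(2*s + 3)*(s**2 - 2*s + 1) + 54*6**s*s*(s - 4)*(s + 2)*(2*s + 3)*log(3) - 54*6**s*(s - 4)*(s + 2)*(2*s + 3)*log(3) - 54*6**s*(s - 4)*(s + 2)*(2*s + 3) - 2*6**s*(s + 2)*(2*s + 3)*(s**2 - 2*s + 1))/(162*2**s*(s - 4)*(s + 2)*(2*s + 3)*(s**2 - 2*s + 1))
  -3/2 < Re(s) < 4

summing 4 kernel integrals split by 1, 3/2, 3 yields ℳ[f](s)
for t in [0, 1): the term is ∫ t**(3/2)·t^(s-1)
∫ over [1, 3/2) of 2*t**2·t^(s-1) joins the sum
over [3/2, 3), the kernel integral of log(t)/t enters the sum
[3, ∞) adds the kernel integral of t**(-4)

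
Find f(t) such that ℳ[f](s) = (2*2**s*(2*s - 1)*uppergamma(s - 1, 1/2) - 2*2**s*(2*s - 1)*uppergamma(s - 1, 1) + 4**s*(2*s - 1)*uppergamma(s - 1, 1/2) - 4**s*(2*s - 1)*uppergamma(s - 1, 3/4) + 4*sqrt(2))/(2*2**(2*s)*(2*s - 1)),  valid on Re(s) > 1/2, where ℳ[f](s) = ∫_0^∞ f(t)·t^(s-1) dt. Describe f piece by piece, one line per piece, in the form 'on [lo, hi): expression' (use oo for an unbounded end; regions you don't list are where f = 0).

on [0, 1/4): sqrt(2)/(2*sqrt(t))
on [1/4, 1/2): exp(-2*t)/(2*t)
on [1/2, 3/4): exp(-t)/(2*t)

strip the common scale on t: 1/sqrt(t) on [0, 1/2); exp(-t)/t on [1/2, 1); exp(-t/2)/t on [1, 3/2)
reversing the shared t-power: sqrt(t) on [0, 1/2); exp(-t) on [1/2, 1); exp(-t/2) on [1, 3/2)
breakpoints 1/4, 1/2: one integral from each of the 3 segments
the [0, 1/4) slice contributes ∫ sqrt(2)/(2*sqrt(t))·t^(s-1) dt
over [1/4, 1/2), the kernel integral of exp(-2*t)/(2*t) enters the sum
for t in [1/2, 3/4): the term is ∫ exp(-t)/(2*t)·t^(s-1)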